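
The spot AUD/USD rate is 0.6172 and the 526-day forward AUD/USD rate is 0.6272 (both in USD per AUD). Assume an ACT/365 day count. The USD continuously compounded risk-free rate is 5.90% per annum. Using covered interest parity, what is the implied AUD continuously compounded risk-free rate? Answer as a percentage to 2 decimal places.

F = S·e^((r_USD − r_AUD)T) ⇒ r_AUD = r_USD − ln(F/S)/T
ln(0.6272/0.6172) = 0.016072; /(526/365) = 0.011153
r_AUD = 0.0590 − 0.011153 = 0.047847
r_AUD = 4.78%

4.78%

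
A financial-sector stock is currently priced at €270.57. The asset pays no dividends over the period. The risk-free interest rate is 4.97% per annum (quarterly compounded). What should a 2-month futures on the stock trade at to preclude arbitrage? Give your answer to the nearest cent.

€272.81

F = S · (1+r/4)^(4T)
= 270.57 × 1.008266
F = €272.81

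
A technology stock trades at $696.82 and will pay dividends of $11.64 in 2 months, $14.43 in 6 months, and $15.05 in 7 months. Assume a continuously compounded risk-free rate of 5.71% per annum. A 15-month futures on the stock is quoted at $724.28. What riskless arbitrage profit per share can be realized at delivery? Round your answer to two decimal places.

PV(dividends) I = 11.64·e^(−0.0571·2/12) + 14.43·e^(−0.0571·6/12) + 15.05·e^(−0.0571·7/12) = 40.1106
Fair futures F* = (S − I)·e^(rT) = (696.82 − 40.1106)·e^0.071375 = 656.7094 × 1.073984 = 705.2954
Market $724.28 > fair 705.2954: forward overpriced → cash-and-carry (borrow at r, buy the stock and collect the dividends, short the forward).
Profit at T = |F_mkt − F*| = |724.28 − 705.2954| = $18.98 per share

$18.98 per share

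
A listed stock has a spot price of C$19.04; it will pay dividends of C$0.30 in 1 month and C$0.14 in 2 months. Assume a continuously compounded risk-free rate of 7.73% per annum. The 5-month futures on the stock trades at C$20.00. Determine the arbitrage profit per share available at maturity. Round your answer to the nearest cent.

C$0.79 per share

PV(dividends) I = 0.30·e^(−0.0773·1/12) + 0.14·e^(−0.0773·2/12) = 0.4363
Fair futures F* = (S − I)·e^(rT) = (19.04 − 0.4363)·e^0.032208 = 18.6037 × 1.032732 = 19.2126
Market C$20.00 > fair 19.2126: forward overpriced → cash-and-carry (borrow at r, buy the stock and collect the dividends, short the forward).
Profit at T = |F_mkt − F*| = |20.00 − 19.2126| = C$0.79 per share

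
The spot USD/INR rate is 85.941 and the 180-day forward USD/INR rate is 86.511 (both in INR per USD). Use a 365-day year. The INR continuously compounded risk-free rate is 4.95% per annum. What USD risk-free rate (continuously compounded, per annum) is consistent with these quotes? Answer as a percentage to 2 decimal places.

F = S·e^((r_INR − r_USD)T) ⇒ r_USD = r_INR − ln(F/S)/T
ln(86.511/85.941) = 0.006611; /(180/365) = 0.013406
r_USD = 0.0495 − 0.013406 = 0.036094
r_USD = 3.61%

3.61%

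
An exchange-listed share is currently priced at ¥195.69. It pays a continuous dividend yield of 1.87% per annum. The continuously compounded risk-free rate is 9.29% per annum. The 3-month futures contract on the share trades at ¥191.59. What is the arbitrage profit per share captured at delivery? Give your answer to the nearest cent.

Fair futures: F* = S·e^(carry·T), with carry = (r − q) = 0.0929 − 0.0187 = 0.0742
F* = 195.69 · e^(0.0742 × 3/12) = 195.69 · e^0.018550 = 195.69 × 1.018723 = ¥199.3539
Market ¥191.59 < fair ¥199.3539: forward underpriced → reverse cash-and-carry (short spot, go long the forward).
At maturity, profit = |F_mkt − F*| = |191.59 − 199.3539| = ¥7.76 per share

¥7.76 per share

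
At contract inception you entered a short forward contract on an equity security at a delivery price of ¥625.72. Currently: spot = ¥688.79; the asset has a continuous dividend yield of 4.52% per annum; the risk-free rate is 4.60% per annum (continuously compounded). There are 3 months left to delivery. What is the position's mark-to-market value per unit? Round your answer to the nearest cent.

-¥62.49

Current fair forward for the remaining 3 months: F = S·e^((r − q)·T), (r − q) = 0.0460 − 0.0452 = 0.0008
F = 688.79 · e^(0.0008 × 3/12) = 688.79 × 1.000200 = 688.9278
Value of long forward = (F − K)·e^(−rT) = (688.9278 − 625.72) · e^(−0.0460·3/12)
= 63.2078 × 0.988566 = 62.49
Short position value = −(long value) = -¥62.49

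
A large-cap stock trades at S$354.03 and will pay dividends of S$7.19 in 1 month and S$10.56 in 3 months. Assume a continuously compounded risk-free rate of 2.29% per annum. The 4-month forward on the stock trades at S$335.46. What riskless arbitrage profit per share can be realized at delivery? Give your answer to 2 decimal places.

S$3.47 per share

PV(dividends) I = 7.19·e^(−0.0229·1/12) + 10.56·e^(−0.0229·3/12) = 17.6760
Fair forward F* = (S − I)·e^(rT) = (354.03 − 17.6760)·e^0.007633 = 336.3540 × 1.007662 = 338.9311
Market S$335.46 < fair 338.9311: forward underpriced → reverse cash-and-carry (short the stock, invest proceeds at r, pay the dividends, go long the forward).
Profit at T = |F_mkt − F*| = |335.46 − 338.9311| = S$3.47 per share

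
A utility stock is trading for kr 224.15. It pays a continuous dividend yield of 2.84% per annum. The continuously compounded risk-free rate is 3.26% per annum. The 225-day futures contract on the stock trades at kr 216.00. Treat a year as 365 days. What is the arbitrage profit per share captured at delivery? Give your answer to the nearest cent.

kr 8.73 per share

Fair futures: F* = S·e^(carry·T), with carry = (r − q) = 0.0326 − 0.0284 = 0.0042
F* = 224.15 · e^(0.0042 × 225/365) = 224.15 · e^0.002589 = 224.15 × 1.002592 = kr 224.7310
Market kr 216.00 < fair kr 224.7310: forward underpriced → reverse cash-and-carry (short spot, go long the forward).
At maturity, profit = |F_mkt − F*| = |216.00 − 224.7310| = kr 8.73 per share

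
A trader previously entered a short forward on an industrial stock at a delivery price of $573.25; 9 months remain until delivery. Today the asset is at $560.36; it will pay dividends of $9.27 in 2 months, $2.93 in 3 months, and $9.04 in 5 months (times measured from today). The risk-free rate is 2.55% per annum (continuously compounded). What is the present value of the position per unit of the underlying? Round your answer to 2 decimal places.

$23.12

PV(remaining dividends) I = 9.27·e^(−0.0255·2/12) + 2.93·e^(−0.0255·3/12) + 9.04·e^(−0.0255·5/12) = 21.0865
Current forward F = (S − I)·e^(rT) = (560.36 − 21.0865)·e^(0.0255·9/12) = 539.2735 × 1.019309 = 549.6863
Value (long) = (F − K)·e^(−rT) = (549.6863 − 573.25) × 0.981057 = -23.1173
Short position value = −(long value) = $23.12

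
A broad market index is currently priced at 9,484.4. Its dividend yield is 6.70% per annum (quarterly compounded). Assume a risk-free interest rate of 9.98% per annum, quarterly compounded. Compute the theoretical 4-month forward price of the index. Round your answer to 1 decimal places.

F = S · (1+r/4)^(4T) / (1+q/4)^(4T)
= 9484.4 × 1.033404 / 1.022395 = 9484.4 × 1.010768
F = 9,586.5

9,586.5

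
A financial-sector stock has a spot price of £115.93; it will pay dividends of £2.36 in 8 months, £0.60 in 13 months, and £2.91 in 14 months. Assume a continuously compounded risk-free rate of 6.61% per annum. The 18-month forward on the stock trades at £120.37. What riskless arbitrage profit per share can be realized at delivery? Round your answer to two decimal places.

£1.56 per share

PV(dividends) I = 2.36·e^(−0.0661·8/12) + 0.60·e^(−0.0661·13/12) + 2.91·e^(−0.0661·14/12) = 5.5108
Fair forward F* = (S − I)·e^(rT) = (115.93 − 5.5108)·e^0.099150 = 110.4192 × 1.104232 = 121.9284
Market £120.37 < fair 121.9284: forward underpriced → reverse cash-and-carry (short the stock, invest proceeds at r, pay the dividends, go long the forward).
Profit at T = |F_mkt − F*| = |120.37 − 121.9284| = £1.56 per share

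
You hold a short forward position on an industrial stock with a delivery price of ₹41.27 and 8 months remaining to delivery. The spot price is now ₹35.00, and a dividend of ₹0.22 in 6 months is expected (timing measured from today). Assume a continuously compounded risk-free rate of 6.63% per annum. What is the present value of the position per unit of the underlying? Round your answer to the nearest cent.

₹4.70

PV(remaining dividends) I = 0.22·e^(−0.0663·6/12) = 0.2128
Current forward F = (S − I)·e^(rT) = (35.00 − 0.2128)·e^(0.0663·8/12) = 34.7872 × 1.045191 = 36.3593
Value (long) = (F − K)·e^(−rT) = (36.3593 − 41.27) × 0.956763 = -4.6984
Short position value = −(long value) = ₹4.70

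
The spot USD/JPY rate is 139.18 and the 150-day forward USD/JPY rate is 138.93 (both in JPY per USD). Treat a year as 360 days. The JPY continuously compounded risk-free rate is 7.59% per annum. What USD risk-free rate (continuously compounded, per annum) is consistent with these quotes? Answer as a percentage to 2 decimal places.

8.02%

F = S·e^((r_JPY − r_USD)T) ⇒ r_USD = r_JPY − ln(F/S)/T
ln(138.93/139.18) = -0.001798; /(150/360) = -0.004315
r_USD = 0.0759 + 0.004315 = 0.080215
r_USD = 8.02%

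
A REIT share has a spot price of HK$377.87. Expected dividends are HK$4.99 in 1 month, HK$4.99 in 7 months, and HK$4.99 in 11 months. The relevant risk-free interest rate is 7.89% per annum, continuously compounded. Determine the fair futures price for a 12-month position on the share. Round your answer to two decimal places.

HK$393.35

PV(dividends) I = 4.99·e^(−0.0789·1/12) + 4.99·e^(−0.0789·7/12) + 4.99·e^(−0.0789·11/12)
I = 4.9573 + 4.7655 + 4.6418 = 14.3646
F = (S − I)·e^(rT) = (377.87 − 14.3646) · e^(0.0789·12/12)
= 363.5054 · e^0.078900 = 363.5054 × 1.082096 = HK$393.35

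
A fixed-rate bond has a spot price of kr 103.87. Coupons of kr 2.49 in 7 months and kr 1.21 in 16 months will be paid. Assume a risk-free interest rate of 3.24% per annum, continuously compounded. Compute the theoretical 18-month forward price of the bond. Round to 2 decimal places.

PV(coupons) I = 2.49·e^(−0.0324·7/12) + 1.21·e^(−0.0324·16/12)
I = 2.4434 + 1.1588 = 3.6022
F = (S − I)·e^(rT) = (103.87 − 3.6022) · e^(0.0324·18/12)
= 100.2678 · e^0.048600 = 100.2678 × 1.049800 = kr 105.26

kr 105.26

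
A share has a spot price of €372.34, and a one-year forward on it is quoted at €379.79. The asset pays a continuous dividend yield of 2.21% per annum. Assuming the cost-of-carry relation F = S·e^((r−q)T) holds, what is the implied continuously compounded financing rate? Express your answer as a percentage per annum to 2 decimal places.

4.19%

From F = S·e^((r−q)T): (r − q) = ln(F/S)/T
ln(379.79/372.34) = ln(1.020009) = 0.019811
(r − q) = 0.019811 / (12/12) = 0.019811
r = ln(F/S)/T + q = 0.019811 + 0.0221 = 0.041911
r = 4.19%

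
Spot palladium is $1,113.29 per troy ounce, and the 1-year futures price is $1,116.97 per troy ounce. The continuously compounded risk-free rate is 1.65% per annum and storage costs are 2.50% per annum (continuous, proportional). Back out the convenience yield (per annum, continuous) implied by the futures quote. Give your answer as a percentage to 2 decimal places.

3.82%

F = S·e^((r+u−y)T) ⇒ (r+u−y) = ln(F/S)/T
ln(1116.97/1113.29) = 0.003300; /T ⇒ 0.003300
y = r + u − ln(F/S)/T = 0.0165 + 0.0250 − 0.003300 = 0.038200
y = 3.82%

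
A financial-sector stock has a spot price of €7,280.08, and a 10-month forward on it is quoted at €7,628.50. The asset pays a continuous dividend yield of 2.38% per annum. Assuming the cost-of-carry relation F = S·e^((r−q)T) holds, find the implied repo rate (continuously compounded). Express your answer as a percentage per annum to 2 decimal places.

From F = S·e^((r−q)T): (r − q) = ln(F/S)/T
ln(7628.50/7280.08) = ln(1.047859) = 0.046749
(r − q) = 0.046749 / (10/12) = 0.056099
r = ln(F/S)/T + q = 0.056099 + 0.0238 = 0.079899
r = 7.99%

7.99%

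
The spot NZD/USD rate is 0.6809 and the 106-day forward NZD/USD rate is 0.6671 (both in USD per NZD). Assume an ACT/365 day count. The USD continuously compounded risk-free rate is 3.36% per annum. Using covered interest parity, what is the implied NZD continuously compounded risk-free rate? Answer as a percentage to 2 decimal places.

F = S·e^((r_USD − r_NZD)T) ⇒ r_NZD = r_USD − ln(F/S)/T
ln(0.6671/0.6809) = -0.020475; /(106/365) = -0.070504
r_NZD = 0.0336 + 0.070504 = 0.104104
r_NZD = 10.41%

10.41%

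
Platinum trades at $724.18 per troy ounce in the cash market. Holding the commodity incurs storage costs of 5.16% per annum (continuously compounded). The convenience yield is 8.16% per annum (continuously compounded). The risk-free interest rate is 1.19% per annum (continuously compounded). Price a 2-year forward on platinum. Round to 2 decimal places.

$698.43 per troy ounce

Net carry = r + u − y = 0.0119 + 0.0516 − 0.0816 = -0.0181
F = S·e^((r+u−y)T) = 724.18 · e^(-0.0181 × 2) = 724.18 · e^-0.036200
= 724.18 × 0.964447 = $698.43 per troy ounce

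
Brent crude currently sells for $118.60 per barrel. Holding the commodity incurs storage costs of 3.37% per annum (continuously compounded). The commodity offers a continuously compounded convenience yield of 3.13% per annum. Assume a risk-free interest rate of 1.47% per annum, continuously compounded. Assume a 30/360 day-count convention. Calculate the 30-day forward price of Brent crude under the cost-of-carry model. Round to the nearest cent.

Net carry = r + u − y = 0.0147 + 0.0337 − 0.0313 = 0.0171
F = S·e^((r+u−y)T) = 118.60 · e^(0.0171 × 30/360) = 118.60 · e^0.001425
= 118.60 × 1.001426 = $118.77 per barrel

$118.77 per barrel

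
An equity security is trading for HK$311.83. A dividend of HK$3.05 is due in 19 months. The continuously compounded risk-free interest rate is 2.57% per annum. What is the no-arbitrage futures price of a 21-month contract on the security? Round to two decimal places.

HK$323.11

PV(dividends) I = 3.05·e^(−0.0257·19/12)
I = 2.9284
F = (S − I)·e^(rT) = (311.83 − 2.9284) · e^(0.0257·21/12)
= 308.9016 · e^0.044975 = 308.9016 × 1.046002 = HK$323.11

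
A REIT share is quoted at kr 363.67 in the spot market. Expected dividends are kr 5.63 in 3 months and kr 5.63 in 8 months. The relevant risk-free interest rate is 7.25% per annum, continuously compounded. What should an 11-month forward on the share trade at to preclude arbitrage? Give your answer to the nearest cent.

kr 377.02

PV(dividends) I = 5.63·e^(−0.0725·3/12) + 5.63·e^(−0.0725·8/12)
I = 5.5289 + 5.3644 = 10.8933
F = (S − I)·e^(rT) = (363.67 − 10.8933) · e^(0.0725·11/12)
= 352.7767 · e^0.066458 = 352.7767 × 1.068716 = kr 377.02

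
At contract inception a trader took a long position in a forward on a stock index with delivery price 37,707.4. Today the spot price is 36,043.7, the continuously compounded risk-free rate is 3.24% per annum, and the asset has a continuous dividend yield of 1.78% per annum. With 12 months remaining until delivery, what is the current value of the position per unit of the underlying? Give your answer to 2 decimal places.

-1097.46

Current fair forward for the remaining 12 months: F = S·e^((r − q)·T), (r − q) = 0.0324 − 0.0178 = 0.0146
F = 36043.7 · e^(0.0146 × 12/12) = 36043.7 × 1.01470710 = 36573.7983
Value of long forward = (F − K)·e^(−rT) = (36573.7983 − 37707.4) · e^(−0.0324·12/12)
= -1133.6017 × 0.96811926 = -1097.46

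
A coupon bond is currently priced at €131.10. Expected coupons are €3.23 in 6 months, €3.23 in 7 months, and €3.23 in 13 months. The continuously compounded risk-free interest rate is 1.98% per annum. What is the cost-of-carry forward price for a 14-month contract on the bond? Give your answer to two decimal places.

€124.39

PV(coupons) I = 3.23·e^(−0.0198·6/12) + 3.23·e^(−0.0198·7/12) + 3.23·e^(−0.0198·13/12)
I = 3.1982 + 3.1929 + 3.1615 = 9.5526
F = (S − I)·e^(rT) = (131.10 − 9.5526) · e^(0.0198·14/12)
= 121.5474 · e^0.023100 = 121.5474 × 1.023369 = €124.39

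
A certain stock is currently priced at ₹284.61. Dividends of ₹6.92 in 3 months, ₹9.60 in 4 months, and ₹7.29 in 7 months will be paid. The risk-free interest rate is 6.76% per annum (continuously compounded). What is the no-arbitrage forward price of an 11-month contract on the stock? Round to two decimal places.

₹278.12

PV(dividends) I = 6.92·e^(−0.0676·3/12) + 9.60·e^(−0.0676·4/12) + 7.29·e^(−0.0676·7/12)
I = 6.8040 + 9.3861 + 7.0081 = 23.1982
F = (S − I)·e^(rT) = (284.61 − 23.1982) · e^(0.0676·11/12)
= 261.4118 · e^0.061967 = 261.4118 × 1.063927 = ₹278.12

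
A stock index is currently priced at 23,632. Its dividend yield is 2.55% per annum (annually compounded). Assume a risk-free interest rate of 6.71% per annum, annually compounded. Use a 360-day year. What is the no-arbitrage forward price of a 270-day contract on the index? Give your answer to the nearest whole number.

24,347

F = S · (1+r)^T / (1+q)^T
= 23632 × 1.049914 / 1.019065 = 23632 × 1.030272
F = 24,347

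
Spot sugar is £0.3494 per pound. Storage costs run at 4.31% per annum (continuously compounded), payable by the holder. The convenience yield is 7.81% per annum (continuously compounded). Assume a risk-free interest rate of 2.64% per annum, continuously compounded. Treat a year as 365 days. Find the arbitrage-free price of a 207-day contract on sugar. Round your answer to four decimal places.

£0.3477 per pound

Net carry = r + u − y = 0.0264 + 0.0431 − 0.0781 = -0.0086
F = S·e^((r+u−y)T) = 0.3494 · e^(-0.0086 × 207/365) = 0.3494 · e^-0.004877
= 0.3494 × 0.995135 = £0.3477 per pound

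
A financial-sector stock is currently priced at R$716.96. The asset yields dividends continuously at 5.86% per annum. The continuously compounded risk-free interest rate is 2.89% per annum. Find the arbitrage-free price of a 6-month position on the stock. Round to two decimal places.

F = S·e^((r − q)T) = 716.96 · e^((0.0289 − 0.0586) × 6/12)
= 716.96 · e^-0.014850 = 716.96 × 0.985260
F = R$706.39

R$706.39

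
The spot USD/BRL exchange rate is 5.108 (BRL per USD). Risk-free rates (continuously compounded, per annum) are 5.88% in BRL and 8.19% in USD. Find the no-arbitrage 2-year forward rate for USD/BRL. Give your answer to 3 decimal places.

F = S·e^((r_BRL − r_USD)T) = 5.108 · e^((0.0588 − 0.0819) × 2)
= 5.108 · e^-0.046200 = 5.108 × 0.954851
F = 4.877 BRL per USD

4.877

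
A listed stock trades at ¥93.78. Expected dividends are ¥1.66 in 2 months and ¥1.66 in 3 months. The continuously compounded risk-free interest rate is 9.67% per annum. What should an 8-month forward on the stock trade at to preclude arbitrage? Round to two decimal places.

¥96.55

PV(dividends) I = 1.66·e^(−0.0967·2/12) + 1.66·e^(−0.0967·3/12)
I = 1.6335 + 1.6204 = 3.2539
F = (S − I)·e^(rT) = (93.78 − 3.2539) · e^(0.0967·8/12)
= 90.5261 · e^0.064467 = 90.5261 × 1.066590 = ¥96.55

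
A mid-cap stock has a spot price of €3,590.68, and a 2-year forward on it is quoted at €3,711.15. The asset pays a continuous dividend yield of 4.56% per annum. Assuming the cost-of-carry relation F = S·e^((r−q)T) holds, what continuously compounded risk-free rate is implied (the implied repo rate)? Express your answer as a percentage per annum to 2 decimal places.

6.21%

From F = S·e^((r−q)T): (r − q) = ln(F/S)/T
ln(3711.15/3590.68) = ln(1.033551) = 0.033000
(r − q) = 0.033000 / (2) = 0.016500
r = ln(F/S)/T + q = 0.016500 + 0.0456 = 0.062100
r = 6.21%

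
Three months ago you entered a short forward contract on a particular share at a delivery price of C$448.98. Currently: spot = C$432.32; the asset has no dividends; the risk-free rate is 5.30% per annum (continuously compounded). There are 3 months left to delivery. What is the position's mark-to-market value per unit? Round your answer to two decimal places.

C$10.75

Current fair forward for the remaining 3 months: F = S·e^(r·T), r = 0.0530
F = 432.32 · e^(0.0530 × 3/12) = 432.32 × 1.013338 = 438.0863
Value of long forward = (F − K)·e^(−rT) = (438.0863 − 448.98) · e^(−0.0530·3/12)
= -10.8937 × 0.986837 = -10.75
Short position value = −(long value) = C$10.75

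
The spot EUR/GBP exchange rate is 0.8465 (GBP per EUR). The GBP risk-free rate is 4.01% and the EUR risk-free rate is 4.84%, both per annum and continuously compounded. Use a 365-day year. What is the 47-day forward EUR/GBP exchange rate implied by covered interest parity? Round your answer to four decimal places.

F = S·e^((r_GBP − r_EUR)T) = 0.8465 · e^((0.0401 − 0.0484) × 47/365)
= 0.8465 · e^-0.001069 = 0.8465 × 0.998932
F = 0.8456 GBP per EUR

0.8456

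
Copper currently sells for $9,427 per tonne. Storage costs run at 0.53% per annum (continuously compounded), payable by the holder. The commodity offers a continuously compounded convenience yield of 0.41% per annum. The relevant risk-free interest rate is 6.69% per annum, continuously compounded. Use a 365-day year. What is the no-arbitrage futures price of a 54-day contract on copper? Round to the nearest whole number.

Net carry = r + u − y = 0.0669 + 0.0053 − 0.0041 = 0.0681
F = S·e^((r+u−y)T) = 9427 · e^(0.0681 × 54/365) = 9427 · e^0.010075
= 9427 × 1.010126 = $9,522 per tonne

$9,522 per tonne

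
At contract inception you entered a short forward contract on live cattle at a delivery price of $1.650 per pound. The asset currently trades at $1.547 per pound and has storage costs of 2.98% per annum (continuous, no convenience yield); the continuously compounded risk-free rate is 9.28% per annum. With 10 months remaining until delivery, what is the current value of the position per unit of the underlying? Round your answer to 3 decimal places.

-$0.059 per pound

Current fair forward for the remaining 10 months: F = S·e^((r + u)·T), (r + u) = 0.0928 + 0.0298 = 0.1226
F = 1.547 · e^(0.1226 × 10/12) = 1.547 × 1.107568 = 1.7134
Value of long forward = (F − K)·e^(−rT) = (1.7134 − 1.650) · e^(−0.0928·10/12)
= 0.0634 × 0.925581 = 0.059
Short position value = −(long value) = -$0.059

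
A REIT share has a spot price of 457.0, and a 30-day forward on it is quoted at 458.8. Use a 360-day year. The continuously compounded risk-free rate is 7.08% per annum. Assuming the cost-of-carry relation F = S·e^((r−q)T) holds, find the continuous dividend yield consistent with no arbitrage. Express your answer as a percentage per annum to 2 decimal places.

2.36%

From F = S·e^((r−q)T): (r − q) = ln(F/S)/T
ln(458.8/457.0) = ln(1.003939) = 0.003931
(r − q) = 0.003931 / (30/360) = 0.047172
q = r − ln(F/S)/T = 0.0708 − 0.047172 = 0.023628
q = 2.36%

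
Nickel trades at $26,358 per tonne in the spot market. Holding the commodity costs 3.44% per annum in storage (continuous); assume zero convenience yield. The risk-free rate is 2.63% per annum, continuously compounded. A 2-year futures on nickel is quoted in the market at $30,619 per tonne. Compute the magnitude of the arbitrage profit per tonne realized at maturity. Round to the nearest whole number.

$859 per tonne

Fair futures: F* = S·e^(carry·T), with carry = (r + u) = 0.0263 + 0.0344 = 0.0607
F* = 26358 · e^(0.0607 × 2) = 26358 · e^0.121400 = 26358 × 1.129076 = $29760.1852
Market $30619 > fair $29760.1852: forward overpriced → cash-and-carry (buy spot, short the forward).
At maturity, profit = |F_mkt − F*| = |30619 − 29760.1852| = $859 per tonne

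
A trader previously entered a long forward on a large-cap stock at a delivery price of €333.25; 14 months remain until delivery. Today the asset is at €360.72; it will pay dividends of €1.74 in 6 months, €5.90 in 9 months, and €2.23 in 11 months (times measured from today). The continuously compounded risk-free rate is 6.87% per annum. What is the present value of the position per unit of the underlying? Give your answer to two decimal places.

€43.76

PV(remaining dividends) I = 1.74·e^(−0.0687·6/12) + 5.90·e^(−0.0687·9/12) + 2.23·e^(−0.0687·11/12) = 9.3788
Current forward F = (S − I)·e^(rT) = (360.72 − 9.3788)·e^(0.0687·14/12) = 351.3412 × 1.083450 = 380.6606
Value (long) = (F − K)·e^(−rT) = (380.6606 − 333.25) × 0.922978 = 43.7589
Value = €43.76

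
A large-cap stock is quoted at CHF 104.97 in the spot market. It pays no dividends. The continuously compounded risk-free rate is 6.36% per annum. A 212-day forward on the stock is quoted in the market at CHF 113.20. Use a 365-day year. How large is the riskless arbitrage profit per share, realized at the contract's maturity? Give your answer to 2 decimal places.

CHF 4.28 per share

Fair forward: F* = S·e^(carry·T), with carry = r = 0.0636
F* = 104.97 · e^(0.0636 × 212/365) = 104.97 · e^0.036940 = 104.97 × 1.037631 = CHF 108.9201
Market CHF 113.20 > fair CHF 108.9201: forward overpriced → cash-and-carry (buy spot, short the forward).
At maturity, profit = |F_mkt − F*| = |113.20 − 108.9201| = CHF 4.28 per share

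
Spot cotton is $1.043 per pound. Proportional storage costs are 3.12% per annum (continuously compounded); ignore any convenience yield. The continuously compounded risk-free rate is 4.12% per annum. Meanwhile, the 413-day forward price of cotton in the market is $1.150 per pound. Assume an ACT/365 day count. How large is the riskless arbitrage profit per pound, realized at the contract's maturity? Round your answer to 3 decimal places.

Fair forward: F* = S·e^(carry·T), with carry = (r + u) = 0.0412 + 0.0312 = 0.0724
F* = 1.043 · e^(0.0724 × 413/365) = 1.043 · e^0.081921 = 1.043 × 1.085370 = $1.1320
Market $1.150 > fair $1.1320: forward overpriced → cash-and-carry (buy spot, short the forward).
At maturity, profit = |F_mkt − F*| = |1.150 − 1.1320| = $0.018 per pound

$0.018 per pound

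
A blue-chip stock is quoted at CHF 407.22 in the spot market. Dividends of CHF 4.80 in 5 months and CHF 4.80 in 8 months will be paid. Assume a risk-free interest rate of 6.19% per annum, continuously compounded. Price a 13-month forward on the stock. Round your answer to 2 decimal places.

CHF 425.54

PV(dividends) I = 4.80·e^(−0.0619·5/12) + 4.80·e^(−0.0619·8/12)
I = 4.6778 + 4.6060 = 9.2838
F = (S − I)·e^(rT) = (407.22 − 9.2838) · e^(0.0619·13/12)
= 397.9362 · e^0.067058 = 397.9362 × 1.069357 = CHF 425.54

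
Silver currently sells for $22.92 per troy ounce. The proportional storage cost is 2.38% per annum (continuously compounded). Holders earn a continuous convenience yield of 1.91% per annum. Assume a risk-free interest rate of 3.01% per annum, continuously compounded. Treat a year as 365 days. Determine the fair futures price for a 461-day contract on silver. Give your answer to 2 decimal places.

$23.95 per troy ounce

Net carry = r + u − y = 0.0301 + 0.0238 − 0.0191 = 0.0348
F = S·e^((r+u−y)T) = 22.92 · e^(0.0348 × 461/365) = 22.92 · e^0.043953
= 22.92 × 1.044933 = $23.95 per troy ounce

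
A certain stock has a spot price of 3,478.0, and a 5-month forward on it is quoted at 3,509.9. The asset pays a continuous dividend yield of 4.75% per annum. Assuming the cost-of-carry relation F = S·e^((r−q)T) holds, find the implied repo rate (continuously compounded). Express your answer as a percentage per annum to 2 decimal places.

6.94%

From F = S·e^((r−q)T): (r − q) = ln(F/S)/T
ln(3509.9/3478.0) = ln(1.009172) = 0.009130
(r − q) = 0.009130 / (5/12) = 0.021912
r = ln(F/S)/T + q = 0.021912 + 0.0475 = 0.069412
r = 6.94%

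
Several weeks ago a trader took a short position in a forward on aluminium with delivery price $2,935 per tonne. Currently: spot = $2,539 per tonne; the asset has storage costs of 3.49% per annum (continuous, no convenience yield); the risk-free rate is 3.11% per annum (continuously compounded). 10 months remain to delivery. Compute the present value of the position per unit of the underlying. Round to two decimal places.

Current fair forward for the remaining 10 months: F = S·e^((r + u)·T), (r + u) = 0.0311 + 0.0349 = 0.0660
F = 2539 · e^(0.0660 × 10/12) = 2539 × 1.05654061 = 2682.5566
Value of long forward = (F − K)·e^(−rT) = (2682.5566 − 2935) · e^(−0.0311·10/12)
= -252.4434 × 0.97441629 = -245.98
Short position value = −(long value) = $245.98

$245.98 per tonne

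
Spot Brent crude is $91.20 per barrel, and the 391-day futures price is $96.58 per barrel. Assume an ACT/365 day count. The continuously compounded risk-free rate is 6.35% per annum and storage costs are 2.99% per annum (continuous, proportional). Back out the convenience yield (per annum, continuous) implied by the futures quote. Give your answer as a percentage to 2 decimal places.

F = S·e^((r+u−y)T) ⇒ (r+u−y) = ln(F/S)/T
ln(96.58/91.20) = 0.057317; /T ⇒ 0.053506
y = r + u − ln(F/S)/T = 0.0635 + 0.0299 − 0.053506 = 0.039894
y = 3.99%

3.99%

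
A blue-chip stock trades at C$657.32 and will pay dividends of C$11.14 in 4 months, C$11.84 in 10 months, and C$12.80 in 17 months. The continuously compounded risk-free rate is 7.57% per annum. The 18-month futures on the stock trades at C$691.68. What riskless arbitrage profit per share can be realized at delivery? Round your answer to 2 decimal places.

PV(dividends) I = 11.14·e^(−0.0757·4/12) + 11.84·e^(−0.0757·10/12) + 12.80·e^(−0.0757·17/12) = 33.4769
Fair futures F* = (S − I)·e^(rT) = (657.32 − 33.4769)·e^0.113550 = 623.8431 × 1.120248 = 698.8590
Market C$691.68 < fair 698.8590: forward underpriced → reverse cash-and-carry (short the stock, invest proceeds at r, pay the dividends, go long the forward).
Profit at T = |F_mkt − F*| = |691.68 − 698.8590| = C$7.18 per share

C$7.18 per share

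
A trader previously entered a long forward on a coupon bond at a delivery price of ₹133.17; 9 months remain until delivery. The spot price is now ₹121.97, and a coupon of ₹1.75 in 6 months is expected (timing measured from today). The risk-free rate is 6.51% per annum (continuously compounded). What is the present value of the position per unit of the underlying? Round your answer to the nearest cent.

-₹6.55

PV(remaining coupons) I = 1.75·e^(−0.0651·6/12) = 1.6940
Current forward F = (S − I)·e^(rT) = (121.97 − 1.6940)·e^(0.0651·9/12) = 120.2760 × 1.050037 = 126.2943
Value (long) = (F − K)·e^(−rT) = (126.2943 − 133.17) × 0.952348 = -6.5481
Value = -₹6.55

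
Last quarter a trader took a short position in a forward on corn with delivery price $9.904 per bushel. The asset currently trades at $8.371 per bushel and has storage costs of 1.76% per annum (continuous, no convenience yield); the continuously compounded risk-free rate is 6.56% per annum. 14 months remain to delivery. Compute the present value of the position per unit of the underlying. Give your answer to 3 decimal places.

Current fair forward for the remaining 14 months: F = S·e^((r + u)·T), (r + u) = 0.0656 + 0.0176 = 0.0832
F = 8.371 · e^(0.0832 × 14/12) = 8.371 × 1.101934 = 9.2243
Value of long forward = (F − K)·e^(−rT) = (9.2243 − 9.904) · e^(−0.0656·14/12)
= -0.6797 × 0.926322 = -0.630
Short position value = −(long value) = $0.630

$0.630 per bushel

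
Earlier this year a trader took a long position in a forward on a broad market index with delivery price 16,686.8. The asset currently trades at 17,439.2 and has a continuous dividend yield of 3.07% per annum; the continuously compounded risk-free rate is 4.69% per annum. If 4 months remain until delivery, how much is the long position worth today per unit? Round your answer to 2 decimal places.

833.69

Current fair forward for the remaining 4 months: F = S·e^((r − q)·T), (r − q) = 0.0469 − 0.0307 = 0.0162
F = 17439.2 · e^(0.0162 × 4/12) = 17439.2 × 1.00541461 = 17533.6265
Value of long forward = (F − K)·e^(−rT) = (17533.6265 − 16686.8) · e^(−0.0469·4/12)
= 846.8265 × 0.98448823 = 833.69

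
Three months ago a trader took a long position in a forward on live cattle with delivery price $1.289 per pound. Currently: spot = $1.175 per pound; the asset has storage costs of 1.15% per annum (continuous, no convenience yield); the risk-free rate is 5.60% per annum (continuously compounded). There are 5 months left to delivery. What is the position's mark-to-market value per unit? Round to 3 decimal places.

-$0.079 per pound

Current fair forward for the remaining 5 months: F = S·e^((r + u)·T), (r + u) = 0.0560 + 0.0115 = 0.0675
F = 1.175 · e^(0.0675 × 5/12) = 1.175 × 1.028524 = 1.2085
Value of long forward = (F − K)·e^(−rT) = (1.2085 − 1.289) · e^(−0.0560·5/12)
= -0.0805 × 0.976937 = -0.079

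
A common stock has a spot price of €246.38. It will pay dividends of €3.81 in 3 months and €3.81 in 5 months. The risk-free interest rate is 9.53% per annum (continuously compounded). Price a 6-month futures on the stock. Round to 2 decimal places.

€250.66

PV(dividends) I = 3.81·e^(−0.0953·3/12) + 3.81·e^(−0.0953·5/12)
I = 3.7203 + 3.6617 = 7.3820
F = (S − I)·e^(rT) = (246.38 − 7.3820) · e^(0.0953·6/12)
= 238.9980 · e^0.047650 = 238.9980 × 1.048804 = €250.66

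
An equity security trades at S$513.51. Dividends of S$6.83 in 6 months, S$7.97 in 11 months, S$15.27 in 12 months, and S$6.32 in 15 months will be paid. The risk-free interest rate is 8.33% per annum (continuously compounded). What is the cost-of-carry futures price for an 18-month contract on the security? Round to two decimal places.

S$543.69

PV(dividends) I = 6.83·e^(−0.0833·6/12) + 7.97·e^(−0.0833·11/12) + 15.27·e^(−0.0833·12/12) + 6.32·e^(−0.0833·15/12)
I = 6.5514 + 7.3841 + 14.0495 + 5.6950 = 33.6800
F = (S − I)·e^(rT) = (513.51 − 33.6800) · e^(0.0833·18/12)
= 479.8300 · e^0.124950 = 479.8300 × 1.133092 = S$543.69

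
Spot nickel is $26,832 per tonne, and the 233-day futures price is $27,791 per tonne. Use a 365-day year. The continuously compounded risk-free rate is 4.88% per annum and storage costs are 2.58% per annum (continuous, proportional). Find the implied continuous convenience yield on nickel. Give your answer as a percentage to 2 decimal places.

F = S·e^((r+u−y)T) ⇒ (r+u−y) = ln(F/S)/T
ln(27791/26832) = 0.035117; /T ⇒ 0.055012
y = r + u − ln(F/S)/T = 0.0488 + 0.0258 − 0.055012 = 0.019588
y = 1.96%

1.96%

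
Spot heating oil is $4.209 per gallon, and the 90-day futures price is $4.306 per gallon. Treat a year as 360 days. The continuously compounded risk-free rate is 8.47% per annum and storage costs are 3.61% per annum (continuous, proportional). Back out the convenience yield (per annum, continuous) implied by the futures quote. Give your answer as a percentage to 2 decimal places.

2.97%

F = S·e^((r+u−y)T) ⇒ (r+u−y) = ln(F/S)/T
ln(4.306/4.209) = 0.022784; /T ⇒ 0.091136
y = r + u − ln(F/S)/T = 0.0847 + 0.0361 − 0.091136 = 0.029664
y = 2.97%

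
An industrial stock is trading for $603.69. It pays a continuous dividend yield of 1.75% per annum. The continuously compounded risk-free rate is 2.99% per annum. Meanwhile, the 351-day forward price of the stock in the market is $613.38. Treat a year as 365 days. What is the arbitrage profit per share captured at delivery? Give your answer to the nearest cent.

Fair forward: F* = S·e^(carry·T), with carry = (r − q) = 0.0299 − 0.0175 = 0.0124
F* = 603.69 · e^(0.0124 × 351/365) = 603.69 · e^0.011924 = 603.69 × 1.011995 = $610.9313
Market $613.38 > fair $610.9313: forward overpriced → cash-and-carry (buy spot, short the forward).
At maturity, profit = |F_mkt − F*| = |613.38 − 610.9313| = $2.45 per share

$2.45 per share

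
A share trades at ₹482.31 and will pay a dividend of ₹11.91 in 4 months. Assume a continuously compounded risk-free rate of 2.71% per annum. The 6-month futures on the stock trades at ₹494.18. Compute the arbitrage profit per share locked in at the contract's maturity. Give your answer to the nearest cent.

PV(dividends) I = 11.91·e^(−0.0271·4/12) = 11.8029
Fair futures F* = (S − I)·e^(rT) = (482.31 − 11.8029)·e^0.013550 = 470.5071 × 1.013642 = 476.9258
Market ₹494.18 > fair 476.9258: forward overpriced → cash-and-carry (borrow at r, buy the stock and collect the dividends, short the forward).
Profit at T = |F_mkt − F*| = |494.18 − 476.9258| = ₹17.25 per share

₹17.25 per share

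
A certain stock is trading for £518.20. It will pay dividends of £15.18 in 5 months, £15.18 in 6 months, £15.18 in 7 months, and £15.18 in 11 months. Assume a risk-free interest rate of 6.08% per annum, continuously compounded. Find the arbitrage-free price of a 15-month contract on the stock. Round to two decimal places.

PV(dividends) I = 15.18·e^(−0.0608·5/12) + 15.18·e^(−0.0608·6/12) + 15.18·e^(−0.0608·7/12) + 15.18·e^(−0.0608·11/12)
I = 14.8003 + 14.7255 + 14.6511 + 14.3571 = 58.5340
F = (S − I)·e^(rT) = (518.20 − 58.5340) · e^(0.0608·15/12)
= 459.6660 · e^0.076000 = 459.6660 × 1.078963 = £495.96

£495.96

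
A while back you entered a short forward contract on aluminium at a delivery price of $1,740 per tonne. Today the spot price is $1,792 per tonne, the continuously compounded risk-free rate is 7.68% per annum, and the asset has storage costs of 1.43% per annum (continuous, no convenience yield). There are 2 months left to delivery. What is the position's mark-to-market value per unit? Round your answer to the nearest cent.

Current fair forward for the remaining 2 months: F = S·e^((r + u)·T), (r + u) = 0.0768 + 0.0143 = 0.0911
F = 1792 · e^(0.0911 × 2/12) = 1792 × 1.01529919 = 1819.4161
Value of long forward = (F − K)·e^(−rT) = (1819.4161 − 1740) · e^(−0.0768·2/12)
= 79.4161 × 0.98728157 = 78.41
Short position value = −(long value) = -$78.41

-$78.41 per tonne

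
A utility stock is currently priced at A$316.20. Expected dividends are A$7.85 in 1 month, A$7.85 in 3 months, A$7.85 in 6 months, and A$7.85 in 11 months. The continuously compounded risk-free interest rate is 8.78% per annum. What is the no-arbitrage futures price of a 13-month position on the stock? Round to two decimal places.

A$314.51

PV(dividends) I = 7.85·e^(−0.0878·1/12) + 7.85·e^(−0.0878·3/12) + 7.85·e^(−0.0878·6/12) + 7.85·e^(−0.0878·11/12)
I = 7.7928 + 7.6796 + 7.5128 + 7.2430 = 30.2282
F = (S − I)·e^(rT) = (316.20 − 30.2282) · e^(0.0878·13/12)
= 285.9718 · e^0.095117 = 285.9718 × 1.099788 = A$314.51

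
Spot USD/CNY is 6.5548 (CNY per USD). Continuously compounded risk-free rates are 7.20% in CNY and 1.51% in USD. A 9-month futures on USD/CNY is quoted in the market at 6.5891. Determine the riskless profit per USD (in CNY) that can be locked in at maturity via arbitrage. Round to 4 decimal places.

Fair futures: F* = S·e^(carry·T), with carry = (r_CNY − r_USD) = 0.0720 − 0.0151 = 0.0569
F* = 6.5548 · e^(0.0569 × 9/12) = 6.5548 · e^0.042675 = 6.5548 × 1.043599 = 6.8406
Market 6.5891 < fair 6.8406: forward underpriced → reverse cash-and-carry (short spot, go long the forward).
At maturity, profit = |F_mkt − F*| = |6.5891 − 6.8406| = 0.2515 per USD (in CNY)

0.2515 per USD (in CNY)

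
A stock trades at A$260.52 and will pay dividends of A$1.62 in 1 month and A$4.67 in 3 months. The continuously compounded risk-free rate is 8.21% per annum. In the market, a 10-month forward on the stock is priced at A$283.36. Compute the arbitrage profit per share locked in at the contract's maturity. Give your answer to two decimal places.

PV(dividends) I = 1.62·e^(−0.0821·1/12) + 4.67·e^(−0.0821·3/12) = 6.1841
Fair forward F* = (S − I)·e^(rT) = (260.52 − 6.1841)·e^0.068417 = 254.3359 × 1.070812 = 272.3459
Market A$283.36 > fair 272.3459: forward overpriced → cash-and-carry (borrow at r, buy the stock and collect the dividends, short the forward).
Profit at T = |F_mkt − F*| = |283.36 − 272.3459| = A$11.01 per share

A$11.01 per share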